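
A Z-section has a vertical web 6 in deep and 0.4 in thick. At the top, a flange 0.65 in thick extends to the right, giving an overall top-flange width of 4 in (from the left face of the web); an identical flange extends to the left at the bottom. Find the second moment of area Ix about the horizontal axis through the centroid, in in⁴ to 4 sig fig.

Ix ≈ 40.85 in⁴

Treat the section as a set of non-overlapping primitives; coordinates are from the bounding-box lower-left.
Web: 0.4 × 6, A = 2.4 in², y = 3 in, Ī = 7.2 in⁴.
Top flange (beyond web): 3.6 × 0.65, A = 2.34 in², y = 5.675 in, Ī = 0.0823875 in⁴.
Bottom flange (beyond web): 3.6 × 0.65, A = 2.34 in², y = 0.325 in, Ī = 0.0823875 in⁴.
Centroid: ȳ = ΣA·y / ΣA = 3 in.
Transfer each piece to the horizontal axis through the centroid using Ī + A·d² with d = y − 3:
  web: d = 0 in → contributes +7.2 in⁴
  top flange (beyond web): d = 2.675 in → contributes +16.8266 in⁴
  bottom flange (beyond web): d = -2.675 in → contributes +16.8266 in⁴
Total I = 40.8531 in⁴.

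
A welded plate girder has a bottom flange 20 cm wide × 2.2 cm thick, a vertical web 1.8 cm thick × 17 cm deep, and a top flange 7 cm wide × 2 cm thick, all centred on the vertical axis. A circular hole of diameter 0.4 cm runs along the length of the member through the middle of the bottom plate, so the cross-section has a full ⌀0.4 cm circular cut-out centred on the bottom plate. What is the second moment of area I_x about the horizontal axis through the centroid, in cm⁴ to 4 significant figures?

I_x ≈ 5128 cm⁴

Split into non-overlapping primitives; take the origin at the lower-left of the bounding box.
Bottom plate: 20 × 2.2, A = 44 cm², y = 1.1 cm, Ī = 17.7467 cm⁴.
Web plate: 1.8 × 17, A = 30.6 cm², y = 10.7 cm, Ī = 736.95 cm⁴.
Top plate: 7 × 2, A = 14 cm², y = 20.2 cm, Ī = 4.66667 cm⁴.
Hole (subtracted): ⌀0.4, A = 0.125664 cm², y = 1.1 cm, Ī = 0.00125664 cm⁴.
Centroid: ȳ = ΣA·y / ΣA = 7.44263 cm.
Transfer each piece to the horizontal axis through the centroid using Ī + A·d² with d = y − 7.44263:
  bottom plate: d = -6.34263 cm → contributes +1787.82 cm⁴
  web plate: d = 3.25737 cm → contributes +1061.63 cm⁴
  top plate: d = 12.7574 cm → contributes +2283.17 cm⁴
  hole: d = -6.34263 cm → contributes −5.05658 cm⁴
Total I = 5127.57 cm⁴.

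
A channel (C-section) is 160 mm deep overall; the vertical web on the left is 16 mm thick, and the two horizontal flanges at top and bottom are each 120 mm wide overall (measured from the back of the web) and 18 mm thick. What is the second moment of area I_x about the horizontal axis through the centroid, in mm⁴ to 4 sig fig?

Treat the section as a set of non-overlapping primitives; coordinates are from the bounding-box lower-left.
Web: 16 × 160, A = 2 560 mm², y = 80 mm, Ī = 5 461 333 mm⁴.
Top flange (beyond web): 104 × 18, A = 1 872 mm², y = 151 mm, Ī = 50 544 mm⁴.
Bottom flange (beyond web): 104 × 18, A = 1 872 mm², y = 9 mm, Ī = 50 544 mm⁴.
By symmetry the centroid is at mid-height, ȳ = 80 mm.
Transfer each piece to the horizontal axis through the centroid using Ī + A·d² with d = y − 80:
  web: d = 0 mm → contributes +5 461 333 mm⁴
  top flange (beyond web): d = 71 mm → contributes +9 487 296 mm⁴
  bottom flange (beyond web): d = -71 mm → contributes +9 487 296 mm⁴
Total I = 24 435 925 mm⁴.

I_x ≈ 2.444 × 10⁷ mm⁴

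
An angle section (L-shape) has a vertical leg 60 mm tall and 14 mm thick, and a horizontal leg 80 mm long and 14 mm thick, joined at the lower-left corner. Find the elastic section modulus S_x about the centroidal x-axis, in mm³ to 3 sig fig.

Split into non-overlapping primitives; take the origin at the lower-left of the bounding box.
Vertical leg: 14 × 60, A = 840 mm², y = 30 mm, Ī = 252 000 mm⁴.
Horizontal leg (remainder): 66 × 14, A = 924 mm², y = 7 mm, Ī = 15 092 mm⁴.
Centroid: ȳ = ΣA·y / ΣA = 17.952 mm.
Transfer each piece to the centroidal x-axis using Ī + A·d² with d = y − 17.952:
  vertical leg: d = 12.048 mm → contributes +373 922 mm⁴
  horizontal leg (remainder): d = -10.952 mm → contributes +125 930 mm⁴
Total I = 499 852 mm⁴.
Extreme fibre distance c = 42.048 mm; S = I/c = 11 888 mm³.

S_x ≈ 1.19 × 10⁴ mm³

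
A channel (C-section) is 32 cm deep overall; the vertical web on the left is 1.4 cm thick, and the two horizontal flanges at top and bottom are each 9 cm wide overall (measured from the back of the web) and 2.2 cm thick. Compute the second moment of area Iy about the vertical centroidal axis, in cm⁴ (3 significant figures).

Iy ≈ 556 cm⁴

Decompose the section into non-overlapping parts with the origin at the bottom-left of its bounding rectangle.
Web: 1.4 × 32, A = 44.8 cm², x = 0.7 cm, Ī = 7.3173 cm⁴.
Top flange (beyond web): 7.6 × 2.2, A = 16.72 cm², x = 5.2 cm, Ī = 80.479 cm⁴.
Bottom flange (beyond web): 7.6 × 2.2, A = 16.72 cm², x = 5.2 cm, Ī = 80.479 cm⁴.
Centroid: x̄ = ΣA·x / ΣA = 2.6233 cm.
Transfer each piece to the vertical centroidal axis using Ī + A·d² with d = x − 2.6233:
  web: d = -1.9233 cm → contributes +173.04 cm⁴
  top flange (beyond web): d = 2.5767 cm → contributes +191.49 cm⁴
  bottom flange (beyond web): d = 2.5767 cm → contributes +191.49 cm⁴
Total I = 556.02 cm⁴.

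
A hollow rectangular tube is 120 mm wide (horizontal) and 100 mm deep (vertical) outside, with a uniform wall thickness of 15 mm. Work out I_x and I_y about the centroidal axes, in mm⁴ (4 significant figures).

Split into non-overlapping primitives; take the origin at the lower-left of the bounding box.
Outer rectangle: 120 × 100, A = 12 000 mm², y = 50 mm, Ī = 10 000 000 mm⁴.
Inner void (subtracted): 90 × 70, A = 6 300 mm², y = 50 mm, Ī = 2 572 500 mm⁴.
By symmetry the centroid is at mid-height, ȳ = 50 mm.
All pieces are centred on the centroidal x-axis, so I = ΣĪ (holes subtracted) = 7 427 500 mm⁴.
Repeating about the centroidal y-axis gives I_y = 10 147 500 mm⁴.

I_x ≈ 7.428 × 10⁶ mm⁴, I_y ≈ 1.015 × 10⁷ mm⁴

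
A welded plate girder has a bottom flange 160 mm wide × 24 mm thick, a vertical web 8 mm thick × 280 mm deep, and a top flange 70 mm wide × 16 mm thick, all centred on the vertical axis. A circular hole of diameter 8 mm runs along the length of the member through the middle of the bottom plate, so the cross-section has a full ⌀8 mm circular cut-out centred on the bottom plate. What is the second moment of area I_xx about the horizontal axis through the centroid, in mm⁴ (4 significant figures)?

I_xx ≈ 1.034 × 10⁸ mm⁴

Break the section into simple shapes (no overlaps), measuring from the bottom-left corner of the bounding box.
Bottom plate: 160 × 24, A = 3 840 mm², y = 12 mm, Ī = 184 320 mm⁴.
Web plate: 8 × 280, A = 2 240 mm², y = 164 mm, Ī = 14 634 667 mm⁴.
Top plate: 70 × 16, A = 1 120 mm², y = 312 mm, Ī = 23893.3 mm⁴.
Hole (subtracted): ⌀8, A = 50.2655 mm², y = 12 mm, Ī = 201.062 mm⁴.
Centroid: ȳ = ΣA·y / ΣA = 106.616 mm.
Transfer each piece to the horizontal axis through the centroid using Ī + A·d² with d = y − 106.616:
  bottom plate: d = -94.6161 mm → contributes +34 560 793 mm⁴
  web plate: d = 57.3839 mm → contributes +22 010 789 mm⁴
  top plate: d = 205.384 mm → contributes +47 268 345 mm⁴
  hole: d = -94.6161 mm → contributes −450 188 mm⁴
Total I = 103 389 739 mm⁴.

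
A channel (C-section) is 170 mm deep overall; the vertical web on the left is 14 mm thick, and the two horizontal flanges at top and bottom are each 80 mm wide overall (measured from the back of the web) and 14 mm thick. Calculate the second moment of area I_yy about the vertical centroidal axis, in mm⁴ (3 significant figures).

I_yy ≈ 2.37 × 10⁶ mm⁴

Split into non-overlapping primitives; take the origin at the lower-left of the bounding box.
Web: 14 × 170, A = 2 380 mm², x = 7 mm, Ī = 38 873 mm⁴.
Top flange (beyond web): 66 × 14, A = 924 mm², x = 47 mm, Ī = 335 412 mm⁴.
Bottom flange (beyond web): 66 × 14, A = 924 mm², x = 47 mm, Ī = 335 412 mm⁴.
Centroid: x̄ = ΣA·x / ΣA = 24.483 mm.
Transfer each piece to the vertical centroidal axis using Ī + A·d² with d = x − 24.483:
  web: d = -17.483 mm → contributes +766 370 mm⁴
  top flange (beyond web): d = 22.517 mm → contributes +803 876 mm⁴
  bottom flange (beyond web): d = 22.517 mm → contributes +803 876 mm⁴
Total I = 2 374 121 mm⁴.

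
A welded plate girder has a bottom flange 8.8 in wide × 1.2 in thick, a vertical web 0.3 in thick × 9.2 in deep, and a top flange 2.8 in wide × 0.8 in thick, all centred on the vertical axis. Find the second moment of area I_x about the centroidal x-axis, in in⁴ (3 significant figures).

I_x ≈ 240 in⁴

Split into non-overlapping primitives; take the origin at the lower-left of the bounding box.
Bottom plate: 8.8 × 1.2, A = 10.56 in², y = 0.6 in, Ī = 1.2672 in⁴.
Web plate: 0.3 × 9.2, A = 2.76 in², y = 5.8 in, Ī = 19.467 in⁴.
Top plate: 2.8 × 0.8, A = 2.24 in², y = 10.8 in, Ī = 0.11947 in⁴.
Centroid: ȳ = ΣA·y / ΣA = 2.9907 in.
Transfer each piece to the centroidal x-axis using Ī + A·d² with d = y − 2.9907:
  bottom plate: d = -2.3907 in → contributes +61.625 in⁴
  web plate: d = 2.8093 in → contributes +41.249 in⁴
  top plate: d = 7.8093 in → contributes +136.72 in⁴
Total I = 239.6 in⁴.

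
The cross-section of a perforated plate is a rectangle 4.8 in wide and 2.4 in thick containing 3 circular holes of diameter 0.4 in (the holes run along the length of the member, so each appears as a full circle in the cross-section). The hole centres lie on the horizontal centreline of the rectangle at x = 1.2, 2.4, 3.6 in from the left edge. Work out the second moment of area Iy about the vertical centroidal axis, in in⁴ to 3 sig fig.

Iy ≈ 21.8 in⁴

Decompose the section into non-overlapping parts with the origin at the bottom-left of its bounding rectangle.
Plate: 4.8 × 2.4, A = 11.52 in², x = 2.4 in, Ī = 22.118 in⁴.
Hole 1 (subtracted): ⌀0.4, A = 0.12566 in², x = 1.2 in, Ī = 0.0012566 in⁴.
Hole 2 (subtracted): ⌀0.4, A = 0.12566 in², x = 2.4 in, Ī = 0.0012566 in⁴.
Hole 3 (subtracted): ⌀0.4, A = 0.12566 in², x = 3.6 in, Ī = 0.0012566 in⁴.
By symmetry the centroid is at mid-width, x̄ = 2.4 in.
Transfer each piece to the vertical centroidal axis using Ī + A·d² with d = x − 2.4:
  plate: d = 0 in → contributes +22.118 in⁴
  hole 1: d = -1.2 in → contributes −0.18221 in⁴
  hole 2: d = 0 in → contributes −0.0012566 in⁴
  hole 3: d = 1.2 in → contributes −0.18221 in⁴
Total I = 21.753 in⁴.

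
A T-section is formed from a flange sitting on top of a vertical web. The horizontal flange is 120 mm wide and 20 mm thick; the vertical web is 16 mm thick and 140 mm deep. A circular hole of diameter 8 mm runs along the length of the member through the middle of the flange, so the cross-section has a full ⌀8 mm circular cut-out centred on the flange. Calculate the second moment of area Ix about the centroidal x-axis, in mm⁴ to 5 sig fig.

Ix ≈ 1.1078 × 10⁷ mm⁴

Split into non-overlapping primitives; take the origin at the lower-left of the bounding box.
Flange: 120 × 20, A = 2 400 mm², y = 150 mm, Ī = 80 000 mm⁴.
Web: 16 × 140, A = 2 240 mm², y = 70 mm, Ī = 3 658 667 mm⁴.
Hole (subtracted): ⌀8, A = 50.26548 mm², y = 150 mm, Ī = 201.0619 mm⁴.
Centroid: ȳ = ΣA·y / ΣA = 110.9563 mm.
Transfer each piece to the centroidal x-axis using Ī + A·d² with d = y − 110.9563:
  flange: d = 39.04365 mm → contributes +3 738 576 mm⁴
  web: d = -40.95635 mm → contributes +7 416 093 mm⁴
  hole: d = 39.04365 mm → contributes −76826.11 mm⁴
Total I = 11 077 843 mm⁴.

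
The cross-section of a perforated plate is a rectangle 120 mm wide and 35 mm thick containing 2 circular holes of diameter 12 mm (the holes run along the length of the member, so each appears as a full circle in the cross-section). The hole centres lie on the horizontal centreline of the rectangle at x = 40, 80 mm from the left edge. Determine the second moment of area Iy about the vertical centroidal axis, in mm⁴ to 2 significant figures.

Iy ≈ 4.9 × 10⁶ mm⁴

Split into non-overlapping primitives; take the origin at the lower-left of the bounding box.
Plate: 120 × 35, A = 4 200 mm², x = 60 mm, Ī = 5 040 000 mm⁴.
Hole 1 (subtracted): ⌀12, A = 113.1 mm², x = 40 mm, Ī = 1 018 mm⁴.
Hole 2 (subtracted): ⌀12, A = 113.1 mm², x = 80 mm, Ī = 1 018 mm⁴.
By symmetry the centroid is at mid-width, x̄ = 60 mm.
Transfer each piece to the vertical centroidal axis using Ī + A·d² with d = x − 60:
  plate: d = 0 mm → contributes +5 040 000 mm⁴
  hole 1: d = -20 mm → contributes −46 257 mm⁴
  hole 2: d = 20 mm → contributes −46 257 mm⁴
Total I = 4 947 486 mm⁴.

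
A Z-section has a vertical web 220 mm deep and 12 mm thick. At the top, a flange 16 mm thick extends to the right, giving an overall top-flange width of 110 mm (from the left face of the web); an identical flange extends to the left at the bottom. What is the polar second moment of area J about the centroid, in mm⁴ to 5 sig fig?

Split into non-overlapping primitives; take the origin at the lower-left of the bounding box.
Web: 12 × 220, A = 2 640 mm², y = 110 mm, Ī = 10 648 000 mm⁴.
Top flange (beyond web): 98 × 16, A = 1 568 mm², y = 212 mm, Ī = 33450.67 mm⁴.
Bottom flange (beyond web): 98 × 16, A = 1 568 mm², y = 8 mm, Ī = 33450.67 mm⁴.
Centroid: ȳ = ΣA·y / ΣA = 110 mm.
Transfer each piece to the centroidal x-axis using Ī + A·d² with d = y − 110:
  web: d = 0 mm → contributes +10 648 000 mm⁴
  top flange (beyond web): d = 102 mm → contributes +16 346 923 mm⁴
  bottom flange (beyond web): d = -102 mm → contributes +16 346 923 mm⁴
Total I = 43 341 845 mm⁴.
For the y-axis: x̄ = 104 mm.
Repeating about the centroidal y-axis gives I_y = 12 027 925 mm⁴.
Polar second moment: J = I_x + I_y = 55 369 771 mm⁴.

J ≈ 5.5370 × 10⁷ mm⁴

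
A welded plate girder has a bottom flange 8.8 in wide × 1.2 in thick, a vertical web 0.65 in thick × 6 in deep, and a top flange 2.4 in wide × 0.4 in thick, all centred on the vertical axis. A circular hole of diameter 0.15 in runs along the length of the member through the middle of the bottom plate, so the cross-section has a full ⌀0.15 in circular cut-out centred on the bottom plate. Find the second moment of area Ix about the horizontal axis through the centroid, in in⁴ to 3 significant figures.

Ix ≈ 80.4 in⁴

Decompose the section into non-overlapping parts with the origin at the bottom-left of its bounding rectangle.
Bottom plate: 8.8 × 1.2, A = 10.56 in², y = 0.6 in, Ī = 1.2672 in⁴.
Web plate: 0.65 × 6, A = 3.9 in², y = 4.2 in, Ī = 11.7 in⁴.
Top plate: 2.4 × 0.4, A = 0.96 in², y = 7.4 in, Ī = 0.0128 in⁴.
Hole (subtracted): ⌀0.15, A = 0.017671 in², y = 0.6 in, Ī = 0.00002485 in⁴.
Centroid: ȳ = ΣA·y / ΣA = 1.9354 in.
Transfer each piece to the horizontal axis through the centroid using Ī + A·d² with d = y − 1.9354:
  bottom plate: d = -1.3354 in → contributes +20.098 in⁴
  web plate: d = 2.2646 in → contributes +31.701 in⁴
  top plate: d = 5.4646 in → contributes +28.68 in⁴
  hole: d = -1.3354 in → contributes −0.031537 in⁴
Total I = 80.448 in⁴.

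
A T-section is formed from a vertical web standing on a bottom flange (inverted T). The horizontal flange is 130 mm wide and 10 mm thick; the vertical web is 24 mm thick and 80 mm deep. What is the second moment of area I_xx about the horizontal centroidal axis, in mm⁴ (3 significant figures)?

I_xx ≈ 2.60 × 10⁶ mm⁴

Break the section into simple shapes (no overlaps), measuring from the bottom-left corner of the bounding box.
Flange: 130 × 10, A = 1 300 mm², y = 5 mm, Ī = 10 833 mm⁴.
Web: 24 × 80, A = 1 920 mm², y = 50 mm, Ī = 1 024 000 mm⁴.
Centroid: ȳ = ΣA·y / ΣA = 31.832 mm.
Transfer each piece to the horizontal centroidal axis using Ī + A·d² with d = y − 31.832:
  flange: d = -26.832 mm → contributes +946 797 mm⁴
  web: d = 18.168 mm → contributes +1 657 726 mm⁴
Total I = 2 604 523 mm⁴.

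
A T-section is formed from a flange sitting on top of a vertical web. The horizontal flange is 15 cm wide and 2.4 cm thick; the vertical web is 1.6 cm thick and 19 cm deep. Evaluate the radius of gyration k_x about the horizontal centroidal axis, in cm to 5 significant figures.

Treat the section as a set of non-overlapping primitives; coordinates are from the bounding-box lower-left.
Flange: 15 × 2.4, A = 36 cm², y = 20.2 cm, Ī = 17.28 cm⁴.
Web: 1.6 × 19, A = 30.4 cm², y = 9.5 cm, Ī = 914.5333 cm⁴.
Centroid: ȳ = ΣA·y / ΣA = 15.3012 cm.
Transfer each piece to the horizontal centroidal axis using Ī + A·d² with d = y − 15.3012:
  flange: d = 4.898795 cm → contributes +881.215 cm⁴
  web: d = -5.801205 cm → contributes +1937.614 cm⁴
Total I = 2818.829 cm⁴.
Radius of gyration: k = √(I/A) = √(2818.829 / 66.4) = 6.515539 cm.

k_x ≈ 6.5155 cm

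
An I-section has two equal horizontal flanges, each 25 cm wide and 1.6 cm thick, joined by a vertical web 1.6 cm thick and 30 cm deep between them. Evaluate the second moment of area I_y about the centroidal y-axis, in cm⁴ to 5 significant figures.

I_y ≈ 4176.9 cm⁴

Break the section into simple shapes (no overlaps), measuring from the bottom-left corner of the bounding box.
Bottom flange: 25 × 1.6, A = 40 cm², x = 12.5 cm, Ī = 2083.333 cm⁴.
Web: 1.6 × 30, A = 48 cm², x = 12.5 cm, Ī = 10.24 cm⁴.
Top flange: 25 × 1.6, A = 40 cm², x = 12.5 cm, Ī = 2083.333 cm⁴.
By symmetry the centroid is at mid-width, x̄ = 12.5 cm.
All pieces are centred on the centroidal y-axis, so I = ΣĪ = 4176.907 cm⁴.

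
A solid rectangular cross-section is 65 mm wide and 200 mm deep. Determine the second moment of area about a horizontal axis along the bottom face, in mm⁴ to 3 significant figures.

I_base ≈ 1.73 × 10⁸ mm⁴

The section: 65 × 200, A = 13 000 mm², y = 100 mm, Ī = 43 333 333 mm⁴.
Transfer it to the base of the section using Ī + A·d² with d = y − 0:
  the section: d = 100 mm → contributes +173 333 333 mm⁴
Total I = 173 333 333 mm⁴.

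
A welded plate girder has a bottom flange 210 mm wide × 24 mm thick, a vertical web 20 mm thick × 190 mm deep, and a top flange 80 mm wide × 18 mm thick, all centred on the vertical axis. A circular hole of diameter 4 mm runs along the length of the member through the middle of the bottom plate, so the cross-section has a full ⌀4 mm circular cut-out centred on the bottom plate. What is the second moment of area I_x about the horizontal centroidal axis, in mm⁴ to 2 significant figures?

Split into non-overlapping primitives; take the origin at the lower-left of the bounding box.
Bottom plate: 210 × 24, A = 5 040 mm², y = 12 mm, Ī = 241 920 mm⁴.
Web plate: 20 × 190, A = 3 800 mm², y = 119 mm, Ī = 11 431 667 mm⁴.
Top plate: 80 × 18, A = 1 440 mm², y = 223 mm, Ī = 38 880 mm⁴.
Hole (subtracted): ⌀4, A = 12.57 mm², y = 12 mm, Ī = 12.57 mm⁴.
Centroid: ȳ = ΣA·y / ΣA = 81.19 mm.
Transfer each piece to the horizontal centroidal axis using Ī + A·d² with d = y − 81.19:
  bottom plate: d = -69.19 mm → contributes +24 372 154 mm⁴
  web plate: d = 37.81 mm → contributes +16 863 117 mm⁴
  top plate: d = 141.8 mm → contributes +28 995 947 mm⁴
  hole: d = -69.19 mm → contributes −60 177 mm⁴
Total I = 70 171 041 mm⁴.

I_x ≈ 7.0 × 10⁷ mm⁴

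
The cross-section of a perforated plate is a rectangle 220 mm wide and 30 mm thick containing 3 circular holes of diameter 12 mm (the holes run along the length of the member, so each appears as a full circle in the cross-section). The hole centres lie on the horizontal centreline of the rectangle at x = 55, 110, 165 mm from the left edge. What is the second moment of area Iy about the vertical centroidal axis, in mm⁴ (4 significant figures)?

Decompose the section into non-overlapping parts with the origin at the bottom-left of its bounding rectangle.
Plate: 220 × 30, A = 6 600 mm², x = 110 mm, Ī = 26 620 000 mm⁴.
Hole 1 (subtracted): ⌀12, A = 113.097 mm², x = 55 mm, Ī = 1017.88 mm⁴.
Hole 2 (subtracted): ⌀12, A = 113.097 mm², x = 110 mm, Ī = 1017.88 mm⁴.
Hole 3 (subtracted): ⌀12, A = 113.097 mm², x = 165 mm, Ī = 1017.88 mm⁴.
By symmetry the centroid is at mid-width, x̄ = 110 mm.
Transfer each piece to the vertical centroidal axis using Ī + A·d² with d = x − 110:
  plate: d = 0 mm → contributes +26 620 000 mm⁴
  hole 1: d = -55 mm → contributes −343 137 mm⁴
  hole 2: d = 0 mm → contributes −1017.88 mm⁴
  hole 3: d = 55 mm → contributes −343 137 mm⁴
Total I = 25 932 707 mm⁴.

Iy ≈ 2.593 × 10⁷ mm⁴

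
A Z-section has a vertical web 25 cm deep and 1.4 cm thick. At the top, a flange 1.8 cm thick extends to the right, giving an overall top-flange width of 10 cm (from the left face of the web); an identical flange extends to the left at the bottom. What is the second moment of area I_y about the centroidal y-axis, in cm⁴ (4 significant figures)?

Treat the section as a set of non-overlapping primitives; coordinates are from the bounding-box lower-left.
Web: 1.4 × 25, A = 35 cm², x = 9.3 cm, Ī = 5.71667 cm⁴.
Top flange (beyond web): 8.6 × 1.8, A = 15.48 cm², x = 14.3 cm, Ī = 95.4084 cm⁴.
Bottom flange (beyond web): 8.6 × 1.8, A = 15.48 cm², x = 4.3 cm, Ī = 95.4084 cm⁴.
Centroid: x̄ = ΣA·x / ΣA = 9.3 cm.
Transfer each piece to the centroidal y-axis using Ī + A·d² with d = x − 9.3:
  web: d = 0 cm → contributes +5.71667 cm⁴
  top flange (beyond web): d = 5 cm → contributes +482.408 cm⁴
  bottom flange (beyond web): d = -5 cm → contributes +482.408 cm⁴
Total I = 970.533 cm⁴.

I_y ≈ 970.5 cm⁴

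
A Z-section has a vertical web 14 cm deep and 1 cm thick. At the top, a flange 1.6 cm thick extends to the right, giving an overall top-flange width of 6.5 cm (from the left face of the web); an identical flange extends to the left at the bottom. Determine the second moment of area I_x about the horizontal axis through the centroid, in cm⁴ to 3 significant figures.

Break the section into simple shapes (no overlaps), measuring from the bottom-left corner of the bounding box.
Web: 1 × 14, A = 14 cm², y = 7 cm, Ī = 228.67 cm⁴.
Top flange (beyond web): 5.5 × 1.6, A = 8.8 cm², y = 13.2 cm, Ī = 1.8773 cm⁴.
Bottom flange (beyond web): 5.5 × 1.6, A = 8.8 cm², y = 0.8 cm, Ī = 1.8773 cm⁴.
Centroid: ȳ = ΣA·y / ΣA = 7 cm.
Transfer each piece to the horizontal axis through the centroid using Ī + A·d² with d = y − 7:
  web: d = 0 cm → contributes +228.67 cm⁴
  top flange (beyond web): d = 6.2 cm → contributes +340.15 cm⁴
  bottom flange (beyond web): d = -6.2 cm → contributes +340.15 cm⁴
Total I = 908.97 cm⁴.

I_x ≈ 909 cm⁴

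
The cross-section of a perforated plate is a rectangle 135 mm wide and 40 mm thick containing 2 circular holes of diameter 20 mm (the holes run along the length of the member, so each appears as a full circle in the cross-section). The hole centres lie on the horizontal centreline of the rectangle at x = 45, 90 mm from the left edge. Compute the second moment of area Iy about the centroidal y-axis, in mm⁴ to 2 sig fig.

Iy ≈ 7.9 × 10⁶ mm⁴

Treat the section as a set of non-overlapping primitives; coordinates are from the bounding-box lower-left.
Plate: 135 × 40, A = 5 400 mm², x = 67.5 mm, Ī = 8 201 250 mm⁴.
Hole 1 (subtracted): ⌀20, A = 314.2 mm², x = 45 mm, Ī = 7 854 mm⁴.
Hole 2 (subtracted): ⌀20, A = 314.2 mm², x = 90 mm, Ī = 7 854 mm⁴.
By symmetry the centroid is at mid-width, x̄ = 67.5 mm.
Transfer each piece to the centroidal y-axis using Ī + A·d² with d = x − 67.5:
  plate: d = 0 mm → contributes +8 201 250 mm⁴
  hole 1: d = -22.5 mm → contributes −166 897 mm⁴
  hole 2: d = 22.5 mm → contributes −166 897 mm⁴
Total I = 7 867 456 mm⁴.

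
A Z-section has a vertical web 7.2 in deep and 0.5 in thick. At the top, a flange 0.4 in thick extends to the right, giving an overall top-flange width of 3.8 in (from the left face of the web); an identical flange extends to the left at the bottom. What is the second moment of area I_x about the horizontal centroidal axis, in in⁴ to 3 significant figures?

Break the section into simple shapes (no overlaps), measuring from the bottom-left corner of the bounding box.
Web: 0.5 × 7.2, A = 3.6 in², y = 3.6 in, Ī = 15.552 in⁴.
Top flange (beyond web): 3.3 × 0.4, A = 1.32 in², y = 7 in, Ī = 0.0176 in⁴.
Bottom flange (beyond web): 3.3 × 0.4, A = 1.32 in², y = 0.2 in, Ī = 0.0176 in⁴.
Centroid: ȳ = ΣA·y / ΣA = 3.6 in.
Transfer each piece to the horizontal centroidal axis using Ī + A·d² with d = y − 3.6:
  web: d = 0 in → contributes +15.552 in⁴
  top flange (beyond web): d = 3.4 in → contributes +15.277 in⁴
  bottom flange (beyond web): d = -3.4 in → contributes +15.277 in⁴
Total I = 46.106 in⁴.

I_x ≈ 46.1 in⁴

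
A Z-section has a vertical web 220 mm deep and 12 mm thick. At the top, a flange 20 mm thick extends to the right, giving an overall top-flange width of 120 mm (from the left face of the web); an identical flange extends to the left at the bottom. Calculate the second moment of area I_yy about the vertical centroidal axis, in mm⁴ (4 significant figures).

Split into non-overlapping primitives; take the origin at the lower-left of the bounding box.
Web: 12 × 220, A = 2 640 mm², x = 114 mm, Ī = 31 680 mm⁴.
Top flange (beyond web): 108 × 20, A = 2 160 mm², x = 174 mm, Ī = 2 099 520 mm⁴.
Bottom flange (beyond web): 108 × 20, A = 2 160 mm², x = 54 mm, Ī = 2 099 520 mm⁴.
Centroid: x̄ = ΣA·x / ΣA = 114 mm.
Transfer each piece to the vertical centroidal axis using Ī + A·d² with d = x − 114:
  web: d = 0 mm → contributes +31 680 mm⁴
  top flange (beyond web): d = 60 mm → contributes +9 875 520 mm⁴
  bottom flange (beyond web): d = -60 mm → contributes +9 875 520 mm⁴
Total I = 19 782 720 mm⁴.

I_yy ≈ 1.978 × 10⁷ mm⁴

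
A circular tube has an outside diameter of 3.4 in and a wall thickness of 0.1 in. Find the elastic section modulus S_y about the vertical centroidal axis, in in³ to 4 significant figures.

S_y ≈ 0.8309 in³

Split into non-overlapping primitives; take the origin at the lower-left of the bounding box.
Outer circle: ⌀3.4, A = 9.0792 in², x = 1.7 in, Ī = 6.55972 in⁴.
Bore (subtracted): ⌀3.2, A = 8.04248 in², x = 1.7 in, Ī = 5.14719 in⁴.
By symmetry the centroid is at mid-width, x̄ = 1.7 in.
All pieces are centred on the vertical centroidal axis, so I = ΣĪ (holes subtracted) = 1.41254 in⁴.
Extreme fibre distance c = 1.7 in; S = I/c = 0.830905 in³.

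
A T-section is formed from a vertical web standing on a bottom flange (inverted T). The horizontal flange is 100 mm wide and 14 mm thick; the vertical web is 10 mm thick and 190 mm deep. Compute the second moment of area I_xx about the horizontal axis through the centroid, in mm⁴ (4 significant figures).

Treat the section as a set of non-overlapping primitives; coordinates are from the bounding-box lower-left.
Flange: 100 × 14, A = 1 400 mm², y = 7 mm, Ī = 22866.7 mm⁴.
Web: 10 × 190, A = 1 900 mm², y = 109 mm, Ī = 5 715 833 mm⁴.
Centroid: ȳ = ΣA·y / ΣA = 65.7273 mm.
Transfer each piece to the horizontal axis through the centroid using Ī + A·d² with d = y − 65.7273:
  flange: d = -58.7273 mm → contributes +4 851 316 mm⁴
  web: d = 43.2727 mm → contributes +9 273 638 mm⁴
Total I = 14 124 955 mm⁴.

I_xx ≈ 1.412 × 10⁷ mm⁴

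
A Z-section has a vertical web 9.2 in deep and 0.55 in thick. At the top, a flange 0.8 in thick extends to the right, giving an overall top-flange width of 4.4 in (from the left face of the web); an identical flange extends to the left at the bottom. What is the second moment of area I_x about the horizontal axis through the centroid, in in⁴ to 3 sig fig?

I_x ≈ 145 in⁴

Split into non-overlapping primitives; take the origin at the lower-left of the bounding box.
Web: 0.55 × 9.2, A = 5.06 in², y = 4.6 in, Ī = 35.69 in⁴.
Top flange (beyond web): 3.85 × 0.8, A = 3.08 in², y = 8.8 in, Ī = 0.16427 in⁴.
Bottom flange (beyond web): 3.85 × 0.8, A = 3.08 in², y = 0.4 in, Ī = 0.16427 in⁴.
Centroid: ȳ = ΣA·y / ΣA = 4.6 in.
Transfer each piece to the horizontal axis through the centroid using Ī + A·d² with d = y − 4.6:
  web: d = 0 in → contributes +35.69 in⁴
  top flange (beyond web): d = 4.2 in → contributes +54.495 in⁴
  bottom flange (beyond web): d = -4.2 in → contributes +54.495 in⁴
Total I = 144.68 in⁴.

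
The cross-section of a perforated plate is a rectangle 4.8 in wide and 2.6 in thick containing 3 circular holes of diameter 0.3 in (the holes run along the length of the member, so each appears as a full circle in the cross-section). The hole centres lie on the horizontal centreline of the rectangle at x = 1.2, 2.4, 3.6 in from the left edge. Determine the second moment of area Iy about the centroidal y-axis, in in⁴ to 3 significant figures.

Iy ≈ 23.8 in⁴

Decompose the section into non-overlapping parts with the origin at the bottom-left of its bounding rectangle.
Plate: 4.8 × 2.6, A = 12.48 in², x = 2.4 in, Ī = 23.962 in⁴.
Hole 1 (subtracted): ⌀0.3, A = 0.070686 in², x = 1.2 in, Ī = 0.00039761 in⁴.
Hole 2 (subtracted): ⌀0.3, A = 0.070686 in², x = 2.4 in, Ī = 0.00039761 in⁴.
Hole 3 (subtracted): ⌀0.3, A = 0.070686 in², x = 3.6 in, Ī = 0.00039761 in⁴.
By symmetry the centroid is at mid-width, x̄ = 2.4 in.
Transfer each piece to the centroidal y-axis using Ī + A·d² with d = x − 2.4:
  plate: d = 0 in → contributes +23.962 in⁴
  hole 1: d = -1.2 in → contributes −0.10219 in⁴
  hole 2: d = 0 in → contributes −0.00039761 in⁴
  hole 3: d = 1.2 in → contributes −0.10219 in⁴
Total I = 23.757 in⁴.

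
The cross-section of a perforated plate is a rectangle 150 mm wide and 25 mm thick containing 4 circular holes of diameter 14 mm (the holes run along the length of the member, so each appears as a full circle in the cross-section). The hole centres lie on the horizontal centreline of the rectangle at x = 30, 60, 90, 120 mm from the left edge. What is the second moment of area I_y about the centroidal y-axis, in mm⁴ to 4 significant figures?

Decompose the section into non-overlapping parts with the origin at the bottom-left of its bounding rectangle.
Plate: 150 × 25, A = 3 750 mm², x = 75 mm, Ī = 7 031 250 mm⁴.
Hole 1 (subtracted): ⌀14, A = 153.938 mm², x = 30 mm, Ī = 1885.74 mm⁴.
Hole 2 (subtracted): ⌀14, A = 153.938 mm², x = 60 mm, Ī = 1885.74 mm⁴.
Hole 3 (subtracted): ⌀14, A = 153.938 mm², x = 90 mm, Ī = 1885.74 mm⁴.
Hole 4 (subtracted): ⌀14, A = 153.938 mm², x = 120 mm, Ī = 1885.74 mm⁴.
By symmetry the centroid is at mid-width, x̄ = 75 mm.
Transfer each piece to the centroidal y-axis using Ī + A·d² with d = x − 75:
  plate: d = 0 mm → contributes +7 031 250 mm⁴
  hole 1: d = -45 mm → contributes −313 610 mm⁴
  hole 2: d = -15 mm → contributes −36521.8 mm⁴
  hole 3: d = 15 mm → contributes −36521.8 mm⁴
  hole 4: d = 45 mm → contributes −313 610 mm⁴
Total I = 6 330 986 mm⁴.

I_y ≈ 6.331 × 10⁶ mm⁴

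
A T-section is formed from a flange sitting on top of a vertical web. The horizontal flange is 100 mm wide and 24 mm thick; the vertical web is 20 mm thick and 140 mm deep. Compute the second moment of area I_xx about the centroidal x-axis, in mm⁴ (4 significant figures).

Treat the section as a set of non-overlapping primitives; coordinates are from the bounding-box lower-left.
Flange: 100 × 24, A = 2 400 mm², y = 152 mm, Ī = 115 200 mm⁴.
Web: 20 × 140, A = 2 800 mm², y = 70 mm, Ī = 4 573 333 mm⁴.
Centroid: ȳ = ΣA·y / ΣA = 107.846 mm.
Transfer each piece to the centroidal x-axis using Ī + A·d² with d = y − 107.846:
  flange: d = 44.1538 mm → contributes +4 794 149 mm⁴
  web: d = -37.8462 mm → contributes +8 583 861 mm⁴
Total I = 13 378 010 mm⁴.

I_xx ≈ 1.338 × 10⁷ mm⁴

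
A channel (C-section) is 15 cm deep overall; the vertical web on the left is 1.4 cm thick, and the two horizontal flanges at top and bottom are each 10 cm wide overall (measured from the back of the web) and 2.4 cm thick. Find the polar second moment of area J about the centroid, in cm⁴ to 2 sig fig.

J ≈ 2700 cm⁴

Break the section into simple shapes (no overlaps), measuring from the bottom-left corner of the bounding box.
Web: 1.4 × 15, A = 21 cm², y = 7.5 cm, Ī = 393.8 cm⁴.
Top flange (beyond web): 8.6 × 2.4, A = 20.64 cm², y = 13.8 cm, Ī = 9.907 cm⁴.
Bottom flange (beyond web): 8.6 × 2.4, A = 20.64 cm², y = 1.2 cm, Ī = 9.907 cm⁴.
By symmetry the centroid is at mid-height, ȳ = 7.5 cm.
Transfer each piece to the centroidal x-axis using Ī + A·d² with d = y − 7.5:
  web: d = 0 cm → contributes +393.8 cm⁴
  top flange (beyond web): d = 6.3 cm → contributes +829.1 cm⁴
  bottom flange (beyond web): d = -6.3 cm → contributes +829.1 cm⁴
Total I = 2 052 cm⁴.
For the y-axis: x̄ = 4.014 cm.
Repeating about the centroidal y-axis gives I_y = 605.8 cm⁴.
Polar second moment: J = I_x + I_y = 2 658 cm⁴.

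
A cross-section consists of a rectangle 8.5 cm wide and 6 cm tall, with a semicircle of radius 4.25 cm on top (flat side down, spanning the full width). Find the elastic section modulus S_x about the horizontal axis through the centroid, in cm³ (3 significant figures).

Decompose the section into non-overlapping parts with the origin at the bottom-left of its bounding rectangle.
Rectangular body: 8.5 × 6, A = 51 cm², y = 3 cm, Ī = 153 cm⁴.
Semicircular cap: semicircle r = 4.25, A = 28.373 cm², y = 7.8038 cm, Ī = 35.809 cm⁴.
Centroid: ȳ = ΣA·y / ΣA = 4.7172 cm.
Transfer each piece to the horizontal axis through the centroid using Ī + A·d² with d = y − 4.7172:
  rectangular body: d = -1.7172 cm → contributes +303.38 cm⁴
  semicircular cap: d = 3.0866 cm → contributes +306.12 cm⁴
Total I = 609.5 cm⁴.
Extreme fibre distance c = 5.5328 cm; S = I/c = 110.16 cm³.

S_x ≈ 110 cm³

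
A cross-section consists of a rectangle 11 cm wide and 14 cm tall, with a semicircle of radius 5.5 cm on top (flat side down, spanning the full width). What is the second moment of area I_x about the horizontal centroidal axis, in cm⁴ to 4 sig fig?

I_x ≈ 5780 cm⁴

Split into non-overlapping primitives; take the origin at the lower-left of the bounding box.
Rectangular body: 11 × 14, A = 154 cm², y = 7 cm, Ī = 2515.33 cm⁴.
Semicircular cap: semicircle r = 5.5, A = 47.5166 cm², y = 16.3343 cm, Ī = 100.434 cm⁴.
Centroid: ȳ = ΣA·y / ΣA = 9.20097 cm.
Transfer each piece to the horizontal centroidal axis using Ī + A·d² with d = y − 9.20097:
  rectangular body: d = -2.20097 cm → contributes +3261.35 cm⁴
  semicircular cap: d = 7.1333 cm → contributes +2518.27 cm⁴
Total I = 5779.62 cm⁴.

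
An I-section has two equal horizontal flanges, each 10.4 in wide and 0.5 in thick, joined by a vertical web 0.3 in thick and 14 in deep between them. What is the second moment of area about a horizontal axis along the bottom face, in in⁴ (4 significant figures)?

Split into non-overlapping primitives; take the origin at the lower-left of the bounding box.
Bottom flange: 10.4 × 0.5, A = 5.2 in², y = 0.25 in, Ī = 0.108333 in⁴.
Web: 0.3 × 14, A = 4.2 in², y = 7.5 in, Ī = 68.6 in⁴.
Top flange: 10.4 × 0.5, A = 5.2 in², y = 14.75 in, Ī = 0.108333 in⁴.
Transfer each piece to the base of the section using Ī + A·d² with d = y − 0:
  bottom flange: d = 0.25 in → contributes +0.433333 in⁴
  web: d = 7.5 in → contributes +304.85 in⁴
  top flange: d = 14.75 in → contributes +1131.43 in⁴
Total I = 1436.72 in⁴.

I_base ≈ 1437 in⁴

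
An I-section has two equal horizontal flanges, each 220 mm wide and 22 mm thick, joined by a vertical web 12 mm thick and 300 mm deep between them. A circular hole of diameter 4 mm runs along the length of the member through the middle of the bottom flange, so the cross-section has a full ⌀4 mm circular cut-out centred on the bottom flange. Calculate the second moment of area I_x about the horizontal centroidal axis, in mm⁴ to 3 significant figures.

I_x ≈ 2.78 × 10⁸ mm⁴

Break the section into simple shapes (no overlaps), measuring from the bottom-left corner of the bounding box.
Bottom flange: 220 × 22, A = 4 840 mm², y = 11 mm, Ī = 195 213 mm⁴.
Web: 12 × 300, A = 3 600 mm², y = 172 mm, Ī = 27 000 000 mm⁴.
Top flange: 220 × 22, A = 4 840 mm², y = 333 mm, Ī = 195 213 mm⁴.
Hole (subtracted): ⌀4, A = 12.566 mm², y = 11 mm, Ī = 12.566 mm⁴.
Centroid: ȳ = ΣA·y / ΣA = 172.15 mm.
Transfer each piece to the horizontal centroidal axis using Ī + A·d² with d = y − 172.15:
  bottom flange: d = -161.15 mm → contributes +125 890 623 mm⁴
  web: d = -0.15249 mm → contributes +27 000 084 mm⁴
  top flange: d = 160.85 mm → contributes +125 415 309 mm⁴
  hole: d = -161.15 mm → contributes −326 363 mm⁴
Total I = 277 979 653 mm⁴.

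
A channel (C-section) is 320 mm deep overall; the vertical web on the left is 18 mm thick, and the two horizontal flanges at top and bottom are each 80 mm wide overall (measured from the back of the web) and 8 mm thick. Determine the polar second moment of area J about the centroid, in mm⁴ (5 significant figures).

J ≈ 7.5126 × 10⁷ mm⁴

Split into non-overlapping primitives; take the origin at the lower-left of the bounding box.
Web: 18 × 320, A = 5 760 mm², y = 160 mm, Ī = 49 152 000 mm⁴.
Top flange (beyond web): 62 × 8, A = 496 mm², y = 316 mm, Ī = 2645.333 mm⁴.
Bottom flange (beyond web): 62 × 8, A = 496 mm², y = 4 mm, Ī = 2645.333 mm⁴.
By symmetry the centroid is at mid-height, ȳ = 160 mm.
Transfer each piece to the centroidal x-axis using Ī + A·d² with d = y − 160:
  web: d = 0 mm → contributes +49 152 000 mm⁴
  top flange (beyond web): d = 156 mm → contributes +12 073 301 mm⁴
  bottom flange (beyond web): d = -156 mm → contributes +12 073 301 mm⁴
Total I = 73 298 603 mm⁴.
For the y-axis: x̄ = 14.87678 mm.
Repeating about the centroidal y-axis gives I_y = 1 827 300 mm⁴.
Polar second moment: J = I_x + I_y = 75 125 903 mm⁴.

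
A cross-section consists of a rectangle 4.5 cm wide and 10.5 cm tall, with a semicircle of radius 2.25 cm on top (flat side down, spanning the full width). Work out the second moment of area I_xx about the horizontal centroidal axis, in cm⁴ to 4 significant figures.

I_xx ≈ 699.0 cm⁴

Split into non-overlapping primitives; take the origin at the lower-left of the bounding box.
Rectangular body: 4.5 × 10.5, A = 47.25 cm², y = 5.25 cm, Ī = 434.109 cm⁴.
Semicircular cap: semicircle r = 2.25, A = 7.95216 cm², y = 11.4549 cm, Ī = 2.81295 cm⁴.
Centroid: ȳ = ΣA·y / ΣA = 6.14385 cm.
Transfer each piece to the horizontal centroidal axis using Ī + A·d² with d = y − 6.14385:
  rectangular body: d = -0.893852 cm → contributes +471.861 cm⁴
  semicircular cap: d = 5.31108 cm → contributes +227.124 cm⁴
Total I = 698.985 cm⁴.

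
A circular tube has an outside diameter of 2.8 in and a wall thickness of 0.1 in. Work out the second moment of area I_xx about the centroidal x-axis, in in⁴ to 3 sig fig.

Break the section into simple shapes (no overlaps), measuring from the bottom-left corner of the bounding box.
Outer circle: ⌀2.8, A = 6.1575 in², y = 1.4 in, Ī = 3.0172 in⁴.
Bore (subtracted): ⌀2.6, A = 5.3093 in², y = 1.4 in, Ī = 2.2432 in⁴.
By symmetry the centroid is at mid-height, ȳ = 1.4 in.
All pieces are centred on the centroidal x-axis, so I = ΣĪ (holes subtracted) = 0.77401 in⁴.

I_xx ≈ 0.774 in⁴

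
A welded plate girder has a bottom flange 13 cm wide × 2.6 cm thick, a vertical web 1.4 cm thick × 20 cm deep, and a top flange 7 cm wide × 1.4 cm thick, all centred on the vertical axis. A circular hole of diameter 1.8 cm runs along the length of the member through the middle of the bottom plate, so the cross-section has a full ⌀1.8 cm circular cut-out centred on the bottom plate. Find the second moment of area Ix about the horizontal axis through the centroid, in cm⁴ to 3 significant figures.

Ix ≈ 5170 cm⁴

Treat the section as a set of non-overlapping primitives; coordinates are from the bounding-box lower-left.
Bottom plate: 13 × 2.6, A = 33.8 cm², y = 1.3 cm, Ī = 19.041 cm⁴.
Web plate: 1.4 × 20, A = 28 cm², y = 12.6 cm, Ī = 933.33 cm⁴.
Top plate: 7 × 1.4, A = 9.8 cm², y = 23.3 cm, Ī = 1.6007 cm⁴.
Hole (subtracted): ⌀1.8, A = 2.5447 cm², y = 1.3 cm, Ī = 0.5153 cm⁴.
Centroid: ȳ = ΣA·y / ΣA = 9.004 cm.
Transfer each piece to the horizontal axis through the centroid using Ī + A·d² with d = y − 9.004:
  bottom plate: d = -7.704 cm → contributes +2025.1 cm⁴
  web plate: d = 3.596 cm → contributes +1295.4 cm⁴
  top plate: d = 14.296 cm → contributes +2004.5 cm⁴
  hole: d = -7.704 cm → contributes −151.55 cm⁴
Total I = 5173.5 cm⁴.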